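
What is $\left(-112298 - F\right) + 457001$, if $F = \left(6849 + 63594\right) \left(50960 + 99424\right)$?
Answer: $-10593155409$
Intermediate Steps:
$F = 10593500112$ ($F = 70443 \cdot 150384 = 10593500112$)
$\left(-112298 - F\right) + 457001 = \left(-112298 - 10593500112\right) + 457001 = -10593612410 + 457001 = -10593155409$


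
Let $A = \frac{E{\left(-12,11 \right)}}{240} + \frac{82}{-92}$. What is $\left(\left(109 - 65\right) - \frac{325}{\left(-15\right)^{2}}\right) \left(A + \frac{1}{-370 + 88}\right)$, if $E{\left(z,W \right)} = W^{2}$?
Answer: $- \frac{38820497}{2334960} \approx -16.626$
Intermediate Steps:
$A = - \frac{2137}{5520}$ ($A = \frac{11^{2}}{240} + \frac{82}{-92} = 121 \cdot \frac{1}{240} + 82 \left(- \frac{1}{92}\right) = \frac{121}{240} - \frac{41}{46} = - \frac{2137}{5520} \approx -0.38714$)
$\left(\left(109 - 65\right) - \frac{325}{\left(-15\right)^{2}}\right) \left(A + \frac{1}{-370 + 88}\right) = \left(\left(109 - 65\right) - \frac{325}{\left(-15\right)^{2}}\right) \left(- \frac{2137}{5520} + \frac{1}{-370 + 88}\right) = \left(44 - \frac{325}{225}\right) \left(- \frac{2137}{5520} + \frac{1}{-282}\right) = \left(44 - \frac{13}{9}\right) \left(- \frac{2137}{5520} - \frac{1}{282}\right) = \left(44 - \frac{13}{9}\right) \left(- \frac{101359}{259440}\right) = \frac{383}{9} \left(- \frac{101359}{259440}\right) = - \frac{38820497}{2334960}$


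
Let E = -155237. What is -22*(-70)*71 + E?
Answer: -45897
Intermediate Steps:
-22*(-70)*71 + E = -22*(-70)*71 - 155237 = 1540*71 - 155237 = 109340 - 155237 = -45897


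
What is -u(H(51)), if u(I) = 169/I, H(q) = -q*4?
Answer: 169/204 ≈ 0.82843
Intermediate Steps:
H(q) = -4*q
-u(H(51)) = -169/((-4*51)) = -169/(-204) = -169*(-1)/204 = -1*(-169/204) = 169/204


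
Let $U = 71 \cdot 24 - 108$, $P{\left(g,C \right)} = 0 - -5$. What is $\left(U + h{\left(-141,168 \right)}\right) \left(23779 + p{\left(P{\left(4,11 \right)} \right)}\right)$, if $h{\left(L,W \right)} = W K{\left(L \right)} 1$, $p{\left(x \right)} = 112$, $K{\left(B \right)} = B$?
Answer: $-527799972$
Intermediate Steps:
$P{\left(g,C \right)} = 5$ ($P{\left(g,C \right)} = 0 + 5 = 5$)
$h{\left(L,W \right)} = L W$ ($h{\left(L,W \right)} = W L 1 = L W 1 = L W$)
$U = 1596$ ($U = 1704 - 108 = 1596$)
$\left(U + h{\left(-141,168 \right)}\right) \left(23779 + p{\left(P{\left(4,11 \right)} \right)}\right) = \left(1596 - 23688\right) \left(23779 + 112\right) = \left(1596 - 23688\right) 23891 = \left(-22092\right) 23891 = -527799972$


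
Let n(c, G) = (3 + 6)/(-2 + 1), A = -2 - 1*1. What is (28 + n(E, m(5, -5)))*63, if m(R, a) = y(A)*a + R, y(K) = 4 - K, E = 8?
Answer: 1197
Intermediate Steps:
A = -3 (A = -2 - 1 = -3)
m(R, a) = R + 7*a (m(R, a) = (4 - 1*(-3))*a + R = (4 + 3)*a + R = 7*a + R = R + 7*a)
n(c, G) = -9 (n(c, G) = 9/(-1) = 9*(-1) = -9)
(28 + n(E, m(5, -5)))*63 = (28 - 9)*63 = 19*63 = 1197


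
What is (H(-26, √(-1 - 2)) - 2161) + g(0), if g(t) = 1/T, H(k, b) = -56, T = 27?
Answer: -59858/27 ≈ -2217.0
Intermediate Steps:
g(t) = 1/27
(H(-26, √(-1 - 2)) - 2161) + g(0) = (-56 - 2161) + 1/27 = -2217 + 1/27 = -59858/27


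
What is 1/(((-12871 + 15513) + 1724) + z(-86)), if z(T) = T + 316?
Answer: 1/4596 ≈ 0.00021758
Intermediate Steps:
z(T) = 316 + T
1/(((-12871 + 15513) + 1724) + z(-86)) = 1/(((-12871 + 15513) + 1724) + (316 - 86)) = 1/((2642 + 1724) + 230) = 1/(4366 + 230) = 1/4596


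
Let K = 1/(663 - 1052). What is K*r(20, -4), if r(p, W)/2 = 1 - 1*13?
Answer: 24/389 ≈ 0.061697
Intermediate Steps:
r(p, W) = -24 (r(p, W) = 2*(1 - 1*13) = 2*(1 - 13) = 2*(-12) = -24)
K = -1/389 (K = 1/(-389) = -1/389 ≈ -0.0025707)
K*r(20, -4) = -1/389*(-24) = 24/389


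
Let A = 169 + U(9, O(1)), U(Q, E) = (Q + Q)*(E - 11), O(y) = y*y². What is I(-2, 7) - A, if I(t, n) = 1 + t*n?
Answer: -2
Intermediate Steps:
I(t, n) = 1 + n*t
O(y) = y³
U(Q, E) = 2*Q*(-11 + E) (U(Q, E) = (2*Q)*(-11 + E) = 2*Q*(-11 + E))
A = -11 (A = 169 + 2*9*(-11 + 1³) = 169 + 2*9*(-11 + 1) = 169 + 2*9*(-10) = 169 - 180 = -11)
I(-2, 7) - A = (1 + 7*(-2)) - 1*(-11) = (1 - 14) + 11 = -13 + 11 = -2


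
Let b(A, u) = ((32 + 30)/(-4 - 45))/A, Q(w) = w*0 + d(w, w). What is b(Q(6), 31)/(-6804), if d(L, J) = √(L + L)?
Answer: 31*√3/1000188 ≈ 5.3683e-5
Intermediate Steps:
d(L, J) = √2*√L (d(L, J) = √(2*L) = √2*√L)
Q(w) = √2*√w (Q(w) = w*0 + √2*√w = 0 + √2*√w = √2*√w)
b(A, u) = -62/(49*A) (b(A, u) = (62/(-49))/A = (62*(-1/49))/A = -62/(49*A))
b(Q(6), 31)/(-6804) = -62*√3/6/49/(-6804) = -62*√3/6/49*(-1/6804) = -31*√3/147*(-1/6804) = 31*√3/1000188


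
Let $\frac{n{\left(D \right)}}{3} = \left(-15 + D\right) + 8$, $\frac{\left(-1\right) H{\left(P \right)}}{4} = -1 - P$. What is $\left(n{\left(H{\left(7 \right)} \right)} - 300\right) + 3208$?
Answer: $2983$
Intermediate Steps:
$H{\left(P \right)} = 4 + 4 P$ ($H{\left(P \right)} = - 4 \left(-1 - P\right) = 4 + 4 P$)
$n{\left(D \right)} = -21 + 3 D$ ($n{\left(D \right)} = 3 \left(\left(-15 + D\right) + 8\right) = 3 \left(-7 + D\right) = -21 + 3 D$)
$\left(n{\left(H{\left(7 \right)} \right)} - 300\right) + 3208 = \left(\left(-21 + 3 \left(4 + 4 \cdot 7\right)\right) - 300\right) + 3208 = \left(\left(-21 + 3 \left(4 + 28\right)\right) - 300\right) + 3208 = \left(\left(-21 + 3 \cdot 32\right) - 300\right) + 3208 = \left(\left(-21 + 96\right) - 300\right) + 3208 = \left(75 - 300\right) + 3208 = -225 + 3208 = 2983$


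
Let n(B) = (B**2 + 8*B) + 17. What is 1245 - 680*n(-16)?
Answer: -97355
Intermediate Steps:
n(B) = 17 + B**2 + 8*B
1245 - 680*n(-16) = 1245 - 680*(17 + (-16)**2 + 8*(-16)) = 1245 - 680*(17 + 256 - 128) = 1245 - 680*145 = 1245 - 98600 = -97355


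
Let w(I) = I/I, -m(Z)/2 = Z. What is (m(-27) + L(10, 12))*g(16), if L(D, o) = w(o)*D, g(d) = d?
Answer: 1024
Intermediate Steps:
m(Z) = -2*Z
w(I) = 1
L(D, o) = D (L(D, o) = 1*D = D)
(m(-27) + L(10, 12))*g(16) = (-2*(-27) + 10)*16 = (54 + 10)*16 = 64*16 = 1024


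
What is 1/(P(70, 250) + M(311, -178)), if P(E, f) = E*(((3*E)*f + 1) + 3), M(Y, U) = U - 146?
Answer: 1/3674956 ≈ 2.7211e-7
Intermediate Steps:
M(Y, U) = -146 + U
P(E, f) = E*(4 + 3*E*f) (P(E, f) = E*((3*E*f + 1) + 3) = E*((1 + 3*E*f) + 3) = E*(4 + 3*E*f))
1/(P(70, 250) + M(311, -178)) = 1/(70*(4 + 3*70*250) + (-146 - 178)) = 1/(70*(4 + 52500) - 324) = 1/(70*52504 - 324) = 1/(3675280 - 324) = 1/3674956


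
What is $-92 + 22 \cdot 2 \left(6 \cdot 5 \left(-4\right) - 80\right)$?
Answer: $-8892$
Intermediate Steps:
$-92 + 22 \cdot 2 \left(6 \cdot 5 \left(-4\right) - 80\right) = -92 + 44 \left(30 \left(-4\right) - 80\right) = -92 + 44 \left(-120 - 80\right) = -92 + 44 \left(-200\right) = -92 - 8800 = -8892$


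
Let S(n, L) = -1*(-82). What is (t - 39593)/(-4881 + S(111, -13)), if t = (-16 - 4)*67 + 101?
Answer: 40832/4799 ≈ 8.5084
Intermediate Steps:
t = -1239 (t = -20*67 + 101 = -1340 + 101 = -1239)
S(n, L) = 82
(t - 39593)/(-4881 + S(111, -13)) = (-1239 - 39593)/(-4881 + 82) = -40832/(-4799) = -40832*(-1/4799) = 40832/4799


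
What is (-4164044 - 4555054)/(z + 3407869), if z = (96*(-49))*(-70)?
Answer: -8719098/3737149 ≈ -2.3331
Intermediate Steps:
z = 329280 (z = -4704*(-70) = 329280)
(-4164044 - 4555054)/(z + 3407869) = (-4164044 - 4555054)/(329280 + 3407869) = -8719098/3737149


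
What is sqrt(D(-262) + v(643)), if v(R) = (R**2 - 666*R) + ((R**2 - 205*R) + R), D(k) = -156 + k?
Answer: sqrt(267070) ≈ 516.79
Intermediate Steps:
v(R) = -870*R + 2*R**2 (v(R) = (R**2 - 666*R) + (R**2 - 204*R) = -870*R + 2*R**2)
sqrt(D(-262) + v(643)) = sqrt((-156 - 262) + 2*643*(-435 + 643)) = sqrt(-418 + 2*643*208) = sqrt(-418 + 267488) = sqrt(267070)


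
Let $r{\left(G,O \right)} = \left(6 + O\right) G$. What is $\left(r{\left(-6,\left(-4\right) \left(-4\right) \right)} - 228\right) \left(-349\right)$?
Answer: $125640$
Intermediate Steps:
$r{\left(G,O \right)} = G \left(6 + O\right)$
$\left(r{\left(-6,\left(-4\right) \left(-4\right) \right)} - 228\right) \left(-349\right) = \left(- 6 \left(6 - -16\right) - 228\right) \left(-349\right) = \left(- 6 \left(6 + 16\right) - 228\right) \left(-349\right) = \left(\left(-6\right) 22 - 228\right) \left(-349\right) = \left(-132 - 228\right) \left(-349\right) = \left(-360\right) \left(-349\right) = 125640$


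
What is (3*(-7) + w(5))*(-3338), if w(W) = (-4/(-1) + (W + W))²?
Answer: -584150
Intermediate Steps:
w(W) = (4 + 2*W)² (w(W) = (-4*(-1) + 2*W)² = (4 + 2*W)²)
(3*(-7) + w(5))*(-3338) = (3*(-7) + 4*(2 + 5)²)*(-3338) = (-21 + 4*7²)*(-3338) = (-21 + 4*49)*(-3338) = (-21 + 196)*(-3338) = 175*(-3338) = -584150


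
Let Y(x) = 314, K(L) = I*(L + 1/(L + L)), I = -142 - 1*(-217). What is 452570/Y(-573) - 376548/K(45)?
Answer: 4228694459/3180035 ≈ 1329.8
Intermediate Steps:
I = 75 (I = -142 + 217 = 75)
K(L) = 75*L + 75/(2*L) (K(L) = 75*(L + 1/(L + L)) = 75*(L + 1/(2*L)) = 75*L + 75/(2*L))
452570/Y(-573) - 376548/K(45) = 452570/314 - 376548/(75*45 + (75/2)/45) = 452570*(1/314) - 376548/(3375 + (75/2)*(1/45)) = 226285/157 - 376548/(3375 + ⅚) = 226285/157 - 376548/20255/6 = 226285/157 - 376548*6/20255 = 226285/157 - 2259288/20255 = 4228694459/3180035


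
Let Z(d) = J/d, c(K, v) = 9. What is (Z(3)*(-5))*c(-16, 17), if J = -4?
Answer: 60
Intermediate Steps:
Z(d) = -4/d
(Z(3)*(-5))*c(-16, 17) = (-4/3*(-5))*9 = (-4*1/3*(-5))*9 = -4/3*(-5)*9 = (20/3)*9 = 60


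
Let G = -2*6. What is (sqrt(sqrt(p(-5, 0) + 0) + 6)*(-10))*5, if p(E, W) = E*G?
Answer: -50*sqrt(6 + 2*sqrt(15)) ≈ -185.38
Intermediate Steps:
G = -12
p(E, W) = -12*E (p(E, W) = E*(-12) = -12*E)
(sqrt(sqrt(p(-5, 0) + 0) + 6)*(-10))*5 = (sqrt(sqrt(-12*(-5) + 0) + 6)*(-10))*5 = (sqrt(sqrt(60 + 0) + 6)*(-10))*5 = (sqrt(sqrt(60) + 6)*(-10))*5 = (sqrt(2*sqrt(15) + 6)*(-10))*5 = (sqrt(6 + 2*sqrt(15))*(-10))*5 = -10*sqrt(6 + 2*sqrt(15))*5 = -50*sqrt(6 + 2*sqrt(15))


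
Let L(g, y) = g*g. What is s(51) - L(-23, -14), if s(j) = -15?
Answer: -544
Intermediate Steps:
L(g, y) = g²
s(51) - L(-23, -14) = -15 - 1*(-23)² = -15 - 1*529 = -15 - 529 = -544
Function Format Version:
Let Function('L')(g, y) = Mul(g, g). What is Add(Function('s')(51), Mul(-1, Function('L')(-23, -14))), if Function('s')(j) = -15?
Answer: -544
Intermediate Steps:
Function('L')(g, y) = Pow(g, 2)
Add(Function('s')(51), Mul(-1, Function('L')(-23, -14))) = Add(-15, Mul(-1, Pow(-23, 2))) = Add(-15, Mul(-1, 529)) = Add(-15, -529) = -544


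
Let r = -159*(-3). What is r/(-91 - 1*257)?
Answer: -159/116 ≈ -1.3707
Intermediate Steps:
r = 477
r/(-91 - 1*257) = 477/(-91 - 1*257) = 477/(-91 - 257) = 477/(-348) = 477*(-1/348) = -159/116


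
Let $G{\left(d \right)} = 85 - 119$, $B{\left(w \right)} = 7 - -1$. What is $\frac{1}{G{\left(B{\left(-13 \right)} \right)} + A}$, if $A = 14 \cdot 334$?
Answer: $\frac{1}{4642} \approx 0.00021542$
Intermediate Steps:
$B{\left(w \right)} = 8$ ($B{\left(w \right)} = 7 + 1 = 8$)
$G{\left(d \right)} = -34$ ($G{\left(d \right)} = 85 - 119 = -34$)
$A = 4676$
$\frac{1}{G{\left(B{\left(-13 \right)} \right)} + A} = \frac{1}{-34 + 4676} = \frac{1}{4642}$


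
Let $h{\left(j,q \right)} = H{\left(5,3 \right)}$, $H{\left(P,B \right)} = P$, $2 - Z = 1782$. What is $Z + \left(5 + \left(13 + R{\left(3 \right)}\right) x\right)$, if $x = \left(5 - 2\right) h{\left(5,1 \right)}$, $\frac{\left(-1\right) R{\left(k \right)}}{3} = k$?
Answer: $-1715$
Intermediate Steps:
$Z = -1780$ ($Z = 2 - 1782 = -1780$)
$R{\left(k \right)} = - 3 k$
$h{\left(j,q \right)} = 5$
$x = 15$ ($x = \left(5 - 2\right) 5 = 3 \cdot 5 = 15$)
$Z + \left(5 + \left(13 + R{\left(3 \right)}\right) x\right) = -1780 + \left(5 + \left(13 - 9\right) 15\right) = -1780 + \left(5 + 4 \cdot 15\right) = -1780 + \left(5 + 60\right) = -1780 + 65 = -1715$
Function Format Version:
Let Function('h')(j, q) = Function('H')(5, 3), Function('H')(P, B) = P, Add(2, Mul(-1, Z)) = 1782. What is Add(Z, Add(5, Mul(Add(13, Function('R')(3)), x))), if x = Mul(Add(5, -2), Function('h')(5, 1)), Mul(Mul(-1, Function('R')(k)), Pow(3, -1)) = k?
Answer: -1715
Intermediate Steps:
Z = -1780 (Z = Add(2, Mul(-1, 1782)) = Add(2, -1782) = -1780)
Function('R')(k) = Mul(-3, k)
Function('h')(j, q) = 5
x = 15 (x = Mul(Add(5, -2), 5) = Mul(3, 5) = 15)
Add(Z, Add(5, Mul(Add(13, Function('R')(3)), x))) = Add(-1780, Add(5, Mul(Add(13, Mul(-3, 3)), 15))) = Add(-1780, Add(5, Mul(Add(13, -9), 15))) = Add(-1780, Add(5, Mul(4, 15))) = Add(-1780, Add(5, 60)) = Add(-1780, 65) = -1715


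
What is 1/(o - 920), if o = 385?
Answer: -1/535 ≈ -0.0018692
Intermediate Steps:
1/(o - 920) = 1/(385 - 920) = 1/(-535) = -1/535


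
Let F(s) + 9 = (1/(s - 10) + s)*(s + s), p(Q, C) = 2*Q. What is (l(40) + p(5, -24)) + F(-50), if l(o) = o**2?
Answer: 19808/3 ≈ 6602.7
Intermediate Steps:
F(s) = -9 + 2*s*(s + 1/(-10 + s)) (F(s) = -9 + (1/(s - 10) + s)*(s + s) = -9 + (1/(-10 + s) + s)*(2*s) = -9 + (s + 1/(-10 + s))*(2*s) = -9 + 2*s*(s + 1/(-10 + s)))
(l(40) + p(5, -24)) + F(-50) = (40**2 + 2*5) + (90 - 20*(-50)**2 - 7*(-50) + 2*(-50)**3)/(-10 - 50) = (1600 + 10) + (90 - 20*2500 + 350 + 2*(-125000))/(-60) = 1610 - (90 - 50000 + 350 - 250000)/60 = 1610 - 1/60*(-299560) = 1610 + 14978/3 = 19808/3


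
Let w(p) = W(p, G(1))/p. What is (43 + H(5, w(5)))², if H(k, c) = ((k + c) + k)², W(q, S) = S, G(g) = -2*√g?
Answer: 11417641/625 ≈ 18268.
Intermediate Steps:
w(p) = -2/p (w(p) = (-2*√1)/p = (-2*1)/p = -2/p)
H(k, c) = (c + 2*k)² (H(k, c) = ((c + k) + k)² = (c + 2*k)²)
(43 + H(5, w(5)))² = (43 + (-2/5 + 2*5)²)² = (43 + (-2*⅕ + 10)²)² = (43 + (-⅖ + 10)²)² = (43 + (48/5)²)² = (43 + 2304/25)² = (3379/25)² = 11417641/625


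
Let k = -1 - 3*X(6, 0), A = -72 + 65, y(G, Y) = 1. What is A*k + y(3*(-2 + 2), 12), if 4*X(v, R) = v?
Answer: 79/2 ≈ 39.500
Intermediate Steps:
X(v, R) = v/4
A = -7
k = -11/2 (k = -1 - 3*6/4 = -1 - 3*3/2 = -1 - 9/2 = -11/2 ≈ -5.5000)
A*k + y(3*(-2 + 2), 12) = -7*(-11/2) + 1 = 77/2 + 1 = 79/2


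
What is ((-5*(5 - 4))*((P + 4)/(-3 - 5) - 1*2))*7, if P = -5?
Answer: 525/8 ≈ 65.625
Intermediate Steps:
((-5*(5 - 4))*((P + 4)/(-3 - 5) - 1*2))*7 = ((-5*(5 - 4))*((-5 + 4)/(-3 - 5) - 1*2))*7 = ((-5*1)*(-1/(-8) - 2))*7 = -5*(-1*(-⅛) - 2)*7 = -5*(⅛ - 2)*7 = -5*(-15/8)*7 = (75/8)*7 = 525/8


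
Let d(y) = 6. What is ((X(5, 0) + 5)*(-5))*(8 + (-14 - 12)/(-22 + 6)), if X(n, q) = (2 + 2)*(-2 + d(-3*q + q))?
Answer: -8085/8 ≈ -1010.6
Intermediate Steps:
X(n, q) = 16 (X(n, q) = (2 + 2)*(-2 + 6) = 4*4 = 16)
((X(5, 0) + 5)*(-5))*(8 + (-14 - 12)/(-22 + 6)) = ((16 + 5)*(-5))*(8 + (-14 - 12)/(-22 + 6)) = (21*(-5))*(8 - 26/(-16)) = -105*(8 - 26*(-1/16)) = -105*(8 + 13/8) = -105*77/8 = -8085/8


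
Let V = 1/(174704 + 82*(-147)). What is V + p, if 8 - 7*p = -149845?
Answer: 24373590457/1138550 ≈ 21408.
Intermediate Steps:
V = 1/162650 (V = 1/(174704 - 12054) = 1/162650 ≈ 6.1482e-6)
p = 149853/7 (p = 8/7 - ⅐*(-149845) = 8/7 + 149845/7 = 149853/7 ≈ 21408.)
V + p = 1/162650 + 149853/7 = 24373590457/1138550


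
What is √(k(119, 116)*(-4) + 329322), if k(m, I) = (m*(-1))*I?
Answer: 11*√3178 ≈ 620.11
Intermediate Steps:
k(m, I) = -I*m (k(m, I) = (-m)*I = -I*m)
√(k(119, 116)*(-4) + 329322) = √(-1*116*119*(-4) + 329322) = √(-13804*(-4) + 329322) = √(55216 + 329322) = √384538 = 11*√3178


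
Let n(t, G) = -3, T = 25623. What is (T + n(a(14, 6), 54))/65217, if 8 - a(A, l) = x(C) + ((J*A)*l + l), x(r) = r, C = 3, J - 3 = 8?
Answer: 8540/21739 ≈ 0.39284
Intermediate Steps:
J = 11 (J = 3 + 8 = 11)
a(A, l) = 5 - l - 11*A*l (a(A, l) = 8 - (3 + ((11*A)*l + l)) = 8 - (3 + (11*A*l + l)) = 8 - (3 + (l + 11*A*l)) = 8 - (3 + l + 11*A*l) = 8 + (-3 - l - 11*A*l) = 5 - l - 11*A*l)
(T + n(a(14, 6), 54))/65217 = (25623 - 3)/65217 = 25620*(1/65217) = 8540/21739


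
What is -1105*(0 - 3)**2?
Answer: -9945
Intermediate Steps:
-1105*(0 - 3)**2 = -1105*(-3)**2 = -1105*9 = -9945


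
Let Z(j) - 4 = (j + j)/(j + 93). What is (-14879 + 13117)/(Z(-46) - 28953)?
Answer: 82814/1360695 ≈ 0.060862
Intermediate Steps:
Z(j) = 4 + 2*j/(93 + j) (Z(j) = 4 + (j + j)/(j + 93) = 4 + (2*j)/(93 + j) = 4 + 2*j/(93 + j))
(-14879 + 13117)/(Z(-46) - 28953) = (-14879 + 13117)/(6*(62 - 46)/(93 - 46) - 28953) = -1762/(6*16/47 - 28953) = -1762/(6*(1/47)*16 - 28953) = -1762/(96/47 - 28953) = -1762/(-1360695/47) = -1762*(-47/1360695) = 82814/1360695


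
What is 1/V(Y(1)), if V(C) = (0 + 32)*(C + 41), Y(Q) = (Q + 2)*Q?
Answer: 1/1408 ≈ 0.00071023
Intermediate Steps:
Y(Q) = Q*(2 + Q) (Y(Q) = (2 + Q)*Q = Q*(2 + Q))
V(C) = 1312 + 32*C (V(C) = 32*(41 + C) = 1312 + 32*C)
1/V(Y(1)) = 1/(1312 + 32*(1*(2 + 1))) = 1/(1312 + 32*(1*3)) = 1/(1312 + 32*3) = 1/(1312 + 96) = 1/1408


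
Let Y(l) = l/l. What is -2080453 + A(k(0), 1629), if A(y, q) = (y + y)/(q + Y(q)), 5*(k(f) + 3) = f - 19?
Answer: -8477846009/4075 ≈ -2.0805e+6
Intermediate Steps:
k(f) = -34/5 + f/5 (k(f) = -3 + (f - 19)/5 = -3 + (-19 + f)/5 = -3 + (-19/5 + f/5) = -34/5 + f/5)
Y(l) = 1
A(y, q) = 2*y/(1 + q) (A(y, q) = (y + y)/(q + 1) = (2*y)/(1 + q) = 2*y/(1 + q))
-2080453 + A(k(0), 1629) = -2080453 + 2*(-34/5 + (⅕)*0)/(1 + 1629) = -2080453 + 2*(-34/5 + 0)/1630 = -2080453 + 2*(-34/5)*(1/1630) = -2080453 - 34/4075 = -8477846009/4075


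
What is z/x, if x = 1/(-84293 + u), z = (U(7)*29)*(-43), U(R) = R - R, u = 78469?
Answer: 0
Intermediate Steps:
U(R) = 0
z = 0 (z = (0*29)*(-43) = 0*(-43) = 0)
x = -1/5824 (x = 1/(-84293 + 78469) = 1/(-5824) = -1/5824 ≈ -0.00017170)
z/x = 0/(-1/5824) = 0*(-5824) = 0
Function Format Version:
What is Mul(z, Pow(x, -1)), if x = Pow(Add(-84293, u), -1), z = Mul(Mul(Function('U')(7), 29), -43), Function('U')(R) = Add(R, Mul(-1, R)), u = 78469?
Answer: 0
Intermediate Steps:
Function('U')(R) = 0
z = 0 (z = Mul(Mul(0, 29), -43) = Mul(0, -43) = 0)
x = Rational(-1, 5824) (x = Pow(Add(-84293, 78469), -1) = Pow(-5824, -1) = Rational(-1, 5824) ≈ -0.00017170)
Mul(z, Pow(x, -1)) = Mul(0, Pow(Rational(-1, 5824), -1)) = Mul(0, -5824) = 0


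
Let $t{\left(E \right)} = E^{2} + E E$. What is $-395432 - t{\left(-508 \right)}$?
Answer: $-911560$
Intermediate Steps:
$t{\left(E \right)} = 2 E^{2}$ ($t{\left(E \right)} = E^{2} + E^{2} = 2 E^{2}$)
$-395432 - t{\left(-508 \right)} = -395432 - 2 \left(-508\right)^{2} = -395432 - 2 \cdot 258064 = -395432 - 516128 = -911560$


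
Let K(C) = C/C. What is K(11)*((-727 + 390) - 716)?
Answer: -1053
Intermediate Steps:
K(C) = 1
K(11)*((-727 + 390) - 716) = 1*((-727 + 390) - 716) = 1*(-337 - 716) = 1*(-1053) = -1053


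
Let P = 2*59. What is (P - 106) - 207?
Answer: -195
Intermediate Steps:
P = 118
(P - 106) - 207 = (118 - 106) - 207 = 12 - 207 = -195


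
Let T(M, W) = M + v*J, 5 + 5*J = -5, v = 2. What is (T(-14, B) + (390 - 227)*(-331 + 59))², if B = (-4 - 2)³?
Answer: 1967277316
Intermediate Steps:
J = -2 (J = -1 + (⅕)*(-5) = -1 - 1 = -2)
B = -216 (B = (-6)³ = -216)
T(M, W) = -4 + M (T(M, W) = M + 2*(-2) = M - 4 = -4 + M)
(T(-14, B) + (390 - 227)*(-331 + 59))² = ((-4 - 14) + (390 - 227)*(-331 + 59))² = (-18 + 163*(-272))² = (-18 - 44336)² = (-44354)² = 1967277316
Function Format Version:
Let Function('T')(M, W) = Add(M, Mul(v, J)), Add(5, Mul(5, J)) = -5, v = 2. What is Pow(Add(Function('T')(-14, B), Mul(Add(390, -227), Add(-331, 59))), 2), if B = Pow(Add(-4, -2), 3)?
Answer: 1967277316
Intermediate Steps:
J = -2 (J = Add(-1, Mul(Rational(1, 5), -5)) = Add(-1, -1) = -2)
B = -216 (B = Pow(-6, 3) = -216)
Function('T')(M, W) = Add(-4, M) (Function('T')(M, W) = Add(M, Mul(2, -2)) = Add(M, -4) = Add(-4, M))
Pow(Add(Function('T')(-14, B), Mul(Add(390, -227), Add(-331, 59))), 2) = Pow(Add(Add(-4, -14), Mul(Add(390, -227), Add(-331, 59))), 2) = Pow(Add(-18, Mul(163, -272)), 2) = Pow(Add(-18, -44336), 2) = Pow(-44354, 2) = 1967277316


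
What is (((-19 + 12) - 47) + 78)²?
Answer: 576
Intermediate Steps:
(((-19 + 12) - 47) + 78)² = ((-7 - 47) + 78)² = (-54 + 78)² = 24² = 576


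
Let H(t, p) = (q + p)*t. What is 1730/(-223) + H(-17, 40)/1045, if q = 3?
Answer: -1970863/233035 ≈ -8.4574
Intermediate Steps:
H(t, p) = t*(3 + p) (H(t, p) = (3 + p)*t = t*(3 + p))
1730/(-223) + H(-17, 40)/1045 = 1730/(-223) - 17*(3 + 40)/1045 = 1730*(-1/223) - 17*43*(1/1045) = -1730/223 - 731*1/1045 = -1730/223 - 731/1045 = -1970863/233035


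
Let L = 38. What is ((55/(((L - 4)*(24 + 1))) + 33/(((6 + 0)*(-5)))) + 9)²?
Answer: 458329/7225 ≈ 63.437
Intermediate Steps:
((55/(((L - 4)*(24 + 1))) + 33/(((6 + 0)*(-5)))) + 9)² = ((55/(((38 - 4)*(24 + 1))) + 33/(((6 + 0)*(-5)))) + 9)² = ((55/((34*25)) + 33/((6*(-5)))) + 9)² = ((55/850 + 33/(-30)) + 9)² = ((55*(1/850) + 33*(-1/30)) + 9)² = ((11/170 - 11/10) + 9)² = (-88/85 + 9)² = (677/85)² = 458329/7225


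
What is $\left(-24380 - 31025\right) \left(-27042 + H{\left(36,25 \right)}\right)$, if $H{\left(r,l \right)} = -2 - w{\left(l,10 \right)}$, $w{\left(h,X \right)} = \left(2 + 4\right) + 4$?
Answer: $1498926870$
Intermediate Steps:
$w{\left(h,X \right)} = 10$ ($w{\left(h,X \right)} = 6 + 4 = 10$)
$H{\left(r,l \right)} = -12$ ($H{\left(r,l \right)} = -2 - 10 = -12$)
$\left(-24380 - 31025\right) \left(-27042 + H{\left(36,25 \right)}\right) = \left(-24380 - 31025\right) \left(-27042 - 12\right) = \left(-55405\right) \left(-27054\right) = 1498926870$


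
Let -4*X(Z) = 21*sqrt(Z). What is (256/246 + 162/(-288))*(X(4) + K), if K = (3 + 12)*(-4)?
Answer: -44227/1312 ≈ -33.710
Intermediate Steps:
K = -60 (K = 15*(-4) = -60)
X(Z) = -21*sqrt(Z)/4
(256/246 + 162/(-288))*(X(4) + K) = (256/246 + 162/(-288))*(-21*sqrt(4)/4 - 60) = (256*(1/246) + 162*(-1/288))*(-21/4*2 - 60) = (128/123 - 9/16)*(-21/2 - 60) = (941/1968)*(-141/2) = -44227/1312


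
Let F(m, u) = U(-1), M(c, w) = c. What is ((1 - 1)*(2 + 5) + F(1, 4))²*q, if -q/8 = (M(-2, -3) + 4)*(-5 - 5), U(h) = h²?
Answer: 160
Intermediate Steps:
F(m, u) = 1 (F(m, u) = (-1)² = 1)
q = 160 (q = -8*(-2 + 4)*(-5 - 5) = -16*(-10) = -8*(-20) = 160)
((1 - 1)*(2 + 5) + F(1, 4))²*q = ((1 - 1)*(2 + 5) + 1)²*160 = (0*7 + 1)²*160 = (0 + 1)²*160 = 1²*160 = 1*160 = 160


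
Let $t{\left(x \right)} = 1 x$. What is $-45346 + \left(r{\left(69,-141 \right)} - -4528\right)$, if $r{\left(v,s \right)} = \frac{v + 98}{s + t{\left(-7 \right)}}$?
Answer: $- \frac{6041231}{148} \approx -40819.0$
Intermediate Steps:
$t{\left(x \right)} = x$
$r{\left(v,s \right)} = \frac{98 + v}{-7 + s}$ ($r{\left(v,s \right)} = \frac{v + 98}{s - 7} = \frac{98 + v}{-7 + s}$)
$-45346 + \left(r{\left(69,-141 \right)} - -4528\right) = -45346 + \left(\frac{98 + 69}{-7 - 141} - -4528\right) = -45346 + \left(\frac{1}{-148} \cdot 167 + 4528\right) = -45346 + \left(\left(- \frac{1}{148}\right) 167 + 4528\right) = -45346 + \left(- \frac{167}{148} + 4528\right) = -45346 + \frac{669977}{148} = - \frac{6041231}{148}$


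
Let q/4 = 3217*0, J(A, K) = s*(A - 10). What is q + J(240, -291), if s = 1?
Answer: 230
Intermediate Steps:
J(A, K) = -10 + A (J(A, K) = 1*(A - 10) = 1*(-10 + A) = -10 + A)
q = 0 (q = 4*(3217*0) = 4*0 = 0)
q + J(240, -291) = 0 + (-10 + 240) = 0 + 230 = 230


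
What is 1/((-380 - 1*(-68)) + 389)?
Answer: 1/77 ≈ 0.012987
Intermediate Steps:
1/((-380 - 1*(-68)) + 389) = 1/((-380 + 68) + 389) = 1/(-312 + 389) = 1/77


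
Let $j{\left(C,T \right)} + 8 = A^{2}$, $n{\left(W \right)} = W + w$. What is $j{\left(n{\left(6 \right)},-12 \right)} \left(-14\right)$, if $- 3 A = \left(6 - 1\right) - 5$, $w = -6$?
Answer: $112$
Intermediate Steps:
$n{\left(W \right)} = -6 + W$ ($n{\left(W \right)} = W - 6 = -6 + W$)
$A = 0$ ($A = - \frac{\left(6 - 1\right) - 5}{3} = - \frac{5 - 5}{3} = \left(- \frac{1}{3}\right) 0 = 0$)
$j{\left(C,T \right)} = -8$ ($j{\left(C,T \right)} = -8 + 0^{2} = -8 + 0 = -8$)
$j{\left(n{\left(6 \right)},-12 \right)} \left(-14\right) = \left(-8\right) \left(-14\right) = 112$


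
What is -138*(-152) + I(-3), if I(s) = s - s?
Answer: 20976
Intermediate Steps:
I(s) = 0
-138*(-152) + I(-3) = -138*(-152) + 0 = 20976 + 0 = 20976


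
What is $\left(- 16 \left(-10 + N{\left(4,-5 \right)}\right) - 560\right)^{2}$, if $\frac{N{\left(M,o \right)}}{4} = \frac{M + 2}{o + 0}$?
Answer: $\frac{2611456}{25} \approx 1.0446 \cdot 10^{5}$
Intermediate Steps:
$N{\left(M,o \right)} = \frac{4 \left(2 + M\right)}{o}$ ($N{\left(M,o \right)} = 4 \frac{M + 2}{o + 0} = 4 \frac{2 + M}{o} = \frac{4 \left(2 + M\right)}{o}$)
$\left(- 16 \left(-10 + N{\left(4,-5 \right)}\right) - 560\right)^{2} = \left(- 16 \left(-10 + \frac{4 \left(2 + 4\right)}{-5}\right) - 560\right)^{2} = \left(- 16 \left(-10 + 4 \left(- \frac{1}{5}\right) 6\right) - 560\right)^{2} = \left(- 16 \left(-10 - \frac{24}{5}\right) - 560\right)^{2} = \left(\left(-16\right) \left(- \frac{74}{5}\right) - 560\right)^{2} = \left(\frac{1184}{5} - 560\right)^{2} = \left(- \frac{1616}{5}\right)^{2} = \frac{2611456}{25}$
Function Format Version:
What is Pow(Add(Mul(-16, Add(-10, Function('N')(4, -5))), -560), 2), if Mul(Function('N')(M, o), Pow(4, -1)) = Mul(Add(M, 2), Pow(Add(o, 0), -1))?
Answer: Rational(2611456, 25) ≈ 1.0446e+5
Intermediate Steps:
Function('N')(M, o) = Mul(4, Pow(o, -1), Add(2, M)) (Function('N')(M, o) = Mul(4, Mul(Add(M, 2), Pow(Add(o, 0), -1))) = Mul(4, Mul(Add(2, M), Pow(o, -1))) = Mul(4, Mul(Pow(o, -1), Add(2, M))) = Mul(4, Pow(o, -1), Add(2, M)))
Pow(Add(Mul(-16, Add(-10, Function('N')(4, -5))), -560), 2) = Pow(Add(Mul(-16, Add(-10, Mul(4, Pow(-5, -1), Add(2, 4)))), -560), 2) = Pow(Add(Mul(-16, Add(-10, Mul(4, Rational(-1, 5), 6))), -560), 2) = Pow(Add(Mul(-16, Add(-10, Rational(-24, 5))), -560), 2) = Pow(Add(Mul(-16, Rational(-74, 5)), -560), 2) = Pow(Add(Rational(1184, 5), -560), 2) = Pow(Rational(-1616, 5), 2) = Rational(2611456, 25)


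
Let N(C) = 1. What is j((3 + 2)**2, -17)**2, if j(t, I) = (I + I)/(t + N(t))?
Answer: 289/169 ≈ 1.7101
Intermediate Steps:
j(t, I) = 2*I/(1 + t) (j(t, I) = (I + I)/(t + 1) = (2*I)/(1 + t) = 2*I/(1 + t))
j((3 + 2)**2, -17)**2 = (2*(-17)/(1 + (3 + 2)**2))**2 = (2*(-17)/(1 + 5**2))**2 = (2*(-17)/(1 + 25))**2 = (2*(-17)/26)**2 = (2*(-17)*(1/26))**2 = (-17/13)**2 = 289/169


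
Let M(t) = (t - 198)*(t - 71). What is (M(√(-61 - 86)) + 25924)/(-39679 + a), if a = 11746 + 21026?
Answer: -39835/6907 + 1883*I*√3/6907 ≈ -5.7673 + 0.4722*I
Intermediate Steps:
a = 32772
M(t) = (-198 + t)*(-71 + t)
(M(√(-61 - 86)) + 25924)/(-39679 + a) = ((14058 + (√(-61 - 86))² - 269*√(-61 - 86)) + 25924)/(-39679 + 32772) = ((14058 + (√(-147))² - 1883*I*√3) + 25924)/(-6907) = ((14058 + (7*I*√3)² - 1883*I*√3) + 25924)*(-1/6907) = ((14058 - 147 - 1883*I*√3) + 25924)*(-1/6907) = ((13911 - 1883*I*√3) + 25924)*(-1/6907) = (39835 - 1883*I*√3)*(-1/6907) = -39835/6907 + 1883*I*√3/6907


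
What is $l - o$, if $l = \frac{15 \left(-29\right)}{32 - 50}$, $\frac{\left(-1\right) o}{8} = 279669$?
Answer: $\frac{13424257}{6} \approx 2.2374 \cdot 10^{6}$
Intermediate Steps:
$o = -2237352$ ($o = \left(-8\right) 279669 = -2237352$)
$l = \frac{145}{6}$ ($l = - \frac{435}{-18} = \left(-435\right) \left(- \frac{1}{18}\right) = \frac{145}{6} \approx 24.167$)
$l - o = \frac{145}{6} - -2237352 = \frac{145}{6} + 2237352 = \frac{13424257}{6}$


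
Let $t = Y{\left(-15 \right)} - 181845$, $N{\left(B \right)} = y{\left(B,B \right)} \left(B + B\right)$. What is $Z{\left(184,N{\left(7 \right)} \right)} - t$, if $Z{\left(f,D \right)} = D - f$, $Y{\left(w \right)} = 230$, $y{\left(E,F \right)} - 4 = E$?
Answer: $181585$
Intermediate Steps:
$y{\left(E,F \right)} = 4 + E$
$N{\left(B \right)} = 2 B \left(4 + B\right)$ ($N{\left(B \right)} = \left(4 + B\right) \left(B + B\right) = \left(4 + B\right) 2 B = 2 B \left(4 + B\right)$)
$t = -181615$ ($t = 230 - 181845 = -181615$)
$Z{\left(184,N{\left(7 \right)} \right)} - t = \left(2 \cdot 7 \left(4 + 7\right) - 184\right) - -181615 = \left(2 \cdot 7 \cdot 11 - 184\right) + 181615 = \left(154 - 184\right) + 181615 = -30 + 181615 = 181585$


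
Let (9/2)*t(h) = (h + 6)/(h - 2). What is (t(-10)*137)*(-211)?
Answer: -57814/27 ≈ -2141.3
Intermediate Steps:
t(h) = 2*(6 + h)/(9*(-2 + h)) (t(h) = 2*((h + 6)/(h - 2))/9 = 2*((6 + h)/(-2 + h))/9 = 2*(6 + h)/(9*(-2 + h)))
(t(-10)*137)*(-211) = ((2*(6 - 10)/(9*(-2 - 10)))*137)*(-211) = (((2/9)*(-4)/(-12))*137)*(-211) = (((2/9)*(-1/12)*(-4))*137)*(-211) = ((2/27)*137)*(-211) = (274/27)*(-211) = -57814/27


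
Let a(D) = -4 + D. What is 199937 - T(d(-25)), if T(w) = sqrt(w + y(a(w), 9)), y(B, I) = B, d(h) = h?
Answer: 199937 - 3*I*sqrt(6) ≈ 1.9994e+5 - 7.3485*I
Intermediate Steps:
T(w) = sqrt(-4 + 2*w) (T(w) = sqrt(w + (-4 + w)) = sqrt(-4 + 2*w))
199937 - T(d(-25)) = 199937 - sqrt(-4 + 2*(-25)) = 199937 - sqrt(-4 - 50) = 199937 - sqrt(-54) = 199937 - 3*I*sqrt(6)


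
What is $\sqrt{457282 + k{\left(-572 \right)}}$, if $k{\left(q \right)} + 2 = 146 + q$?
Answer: $\sqrt{456854} \approx 675.91$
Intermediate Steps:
$k{\left(q \right)} = 144 + q$ ($k{\left(q \right)} = -2 + \left(146 + q\right) = 144 + q$)
$\sqrt{457282 + k{\left(-572 \right)}} = \sqrt{457282 + \left(144 - 572\right)} = \sqrt{457282 - 428} = \sqrt{456854}$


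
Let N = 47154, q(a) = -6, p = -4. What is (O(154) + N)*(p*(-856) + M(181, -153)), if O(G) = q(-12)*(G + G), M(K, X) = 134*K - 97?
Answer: 1249584786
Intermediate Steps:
M(K, X) = -97 + 134*K
O(G) = -12*G (O(G) = -6*(G + G) = -12*G)
(O(154) + N)*(p*(-856) + M(181, -153)) = (-12*154 + 47154)*(-4*(-856) + (-97 + 134*181)) = (-1848 + 47154)*(3424 + (-97 + 24254)) = 45306*(3424 + 24157) = 45306*27581 = 1249584786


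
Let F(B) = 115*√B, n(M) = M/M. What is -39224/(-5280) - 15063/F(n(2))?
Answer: -1875547/15180 ≈ -123.55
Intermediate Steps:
n(M) = 1
-39224/(-5280) - 15063/F(n(2)) = -39224/(-5280) - 15063/(115*√1) = -39224*(-1/5280) - 15063/(115*1) = 4903/660 - 15063/115 = -1875547/15180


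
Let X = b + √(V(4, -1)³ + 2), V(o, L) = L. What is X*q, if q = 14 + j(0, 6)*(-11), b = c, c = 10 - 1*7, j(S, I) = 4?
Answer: -120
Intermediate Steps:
c = 3 (c = 10 - 7 = 3)
b = 3
q = -30 (q = 14 + 4*(-11) = 14 - 44 = -30)
X = 4 (X = 3 + √((-1)³ + 2) = 3 + √(-1 + 2) = 3 + √1 = 3 + 1 = 4)
X*q = 4*(-30) = -120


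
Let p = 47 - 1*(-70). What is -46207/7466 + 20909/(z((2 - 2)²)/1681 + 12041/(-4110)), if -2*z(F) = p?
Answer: -19276299828022/2730603641 ≈ -7059.4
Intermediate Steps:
p = 117 (p = 47 + 70 = 117)
z(F) = -117/2 (z(F) = -½*117 = -117/2)
-46207/7466 + 20909/(z((2 - 2)²)/1681 + 12041/(-4110)) = -46207/7466 + 20909/(-117/2/1681 + 12041/(-4110)) = -46207*1/7466 + 20909/(-117/2*1/1681 + 12041*(-1/4110)) = -46207/7466 + 20909/(-117/3362 - 12041/4110) = -46207/7466 + 20909/(-10240678/3454455) = -46207/7466 + 20909*(-3454455/10240678) = -46207/7466 - 10318457085/1462954 = -19276299828022/2730603641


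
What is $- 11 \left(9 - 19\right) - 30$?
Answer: $80$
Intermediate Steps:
$- 11 \left(9 - 19\right) - 30 = \left(-11\right) \left(-10\right) - 30 = 110 - 30 = 80$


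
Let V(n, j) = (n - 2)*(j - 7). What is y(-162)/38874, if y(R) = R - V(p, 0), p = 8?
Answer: -20/6479 ≈ -0.0030869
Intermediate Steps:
V(n, j) = (-7 + j)*(-2 + n) (V(n, j) = (-2 + n)*(-7 + j) = (-7 + j)*(-2 + n))
y(R) = 42 + R (y(R) = R - (14 - 7*8 - 2*0 + 0*8) = R - (14 - 56 + 0 + 0) = R - 1*(-42) = R + 42 = 42 + R)
y(-162)/38874 = (42 - 162)/38874 = -120*1/38874 = -20/6479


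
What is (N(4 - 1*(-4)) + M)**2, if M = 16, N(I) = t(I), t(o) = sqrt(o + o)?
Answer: 400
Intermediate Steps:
t(o) = sqrt(2)*sqrt(o) (t(o) = sqrt(2*o) = sqrt(2)*sqrt(o))
N(I) = sqrt(2)*sqrt(I)
(N(4 - 1*(-4)) + M)**2 = (sqrt(2)*sqrt(4 - 1*(-4)) + 16)**2 = (sqrt(2)*sqrt(4 + 4) + 16)**2 = (sqrt(2)*sqrt(8) + 16)**2 = (sqrt(2)*(2*sqrt(2)) + 16)**2 = (4 + 16)**2 = 20**2 = 400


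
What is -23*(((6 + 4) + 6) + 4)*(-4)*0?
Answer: 0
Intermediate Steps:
-23*(((6 + 4) + 6) + 4)*(-4)*0 = -23*((10 + 6) + 4)*(-4)*0 = -23*(16 + 4)*(-4)*0 = -23*20*(-4)*0 = -(-1840)*0 = -23*0 = 0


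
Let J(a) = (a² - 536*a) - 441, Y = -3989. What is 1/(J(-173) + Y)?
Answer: 1/118227 ≈ 8.4583e-6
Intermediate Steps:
J(a) = -441 + a² - 536*a
1/(J(-173) + Y) = 1/((-441 + (-173)² - 536*(-173)) - 3989) = 1/((-441 + 29929 + 92728) - 3989) = 1/(122216 - 3989) = 1/118227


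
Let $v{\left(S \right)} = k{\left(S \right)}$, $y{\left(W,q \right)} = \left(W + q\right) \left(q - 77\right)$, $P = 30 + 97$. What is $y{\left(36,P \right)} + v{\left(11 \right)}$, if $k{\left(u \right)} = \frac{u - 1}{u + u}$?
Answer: $\frac{89655}{11} \approx 8150.5$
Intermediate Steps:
$P = 127$
$y{\left(W,q \right)} = \left(-77 + q\right) \left(W + q\right)$ ($y{\left(W,q \right)} = \left(W + q\right) \left(-77 + q\right) = \left(-77 + q\right) \left(W + q\right)$)
$k{\left(u \right)} = \frac{-1 + u}{2 u}$
$v{\left(S \right)} = \frac{-1 + S}{2 S}$
$y{\left(36,P \right)} + v{\left(11 \right)} = \left(127^{2} - 2772 - 9779 + 36 \cdot 127\right) + \frac{-1 + 11}{2 \cdot 11} = \left(16129 - 2772 - 9779 + 4572\right) + \frac{1}{2} \cdot \frac{1}{11} \cdot 10 = 8150 + \frac{5}{11} = \frac{89655}{11}$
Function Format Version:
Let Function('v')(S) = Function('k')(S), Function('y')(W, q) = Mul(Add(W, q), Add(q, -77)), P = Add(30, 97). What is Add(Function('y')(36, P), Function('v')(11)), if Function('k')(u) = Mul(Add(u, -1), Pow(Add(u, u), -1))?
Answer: Rational(89655, 11) ≈ 8150.5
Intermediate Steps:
P = 127
Function('y')(W, q) = Mul(Add(-77, q), Add(W, q)) (Function('y')(W, q) = Mul(Add(W, q), Add(-77, q)) = Mul(Add(-77, q), Add(W, q)))
Function('k')(u) = Mul(Rational(1, 2), Pow(u, -1), Add(-1, u)) (Function('k')(u) = Mul(Add(-1, u), Pow(Mul(2, u), -1)) = Mul(Add(-1, u), Mul(Rational(1, 2), Pow(u, -1))) = Mul(Rational(1, 2), Pow(u, -1), Add(-1, u)))
Function('v')(S) = Mul(Rational(1, 2), Pow(S, -1), Add(-1, S))
Add(Function('y')(36, P), Function('v')(11)) = Add(Add(Pow(127, 2), Mul(-77, 36), Mul(-77, 127), Mul(36, 127)), Mul(Rational(1, 2), Pow(11, -1), Add(-1, 11))) = Add(Add(16129, -2772, -9779, 4572), Mul(Rational(1, 2), Rational(1, 11), 10)) = Add(8150, Rational(5, 11)) = Rational(89655, 11)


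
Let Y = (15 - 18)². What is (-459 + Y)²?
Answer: 202500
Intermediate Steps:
Y = 9 (Y = (-3)² = 9)
(-459 + Y)² = (-459 + 9)² = (-450)² = 202500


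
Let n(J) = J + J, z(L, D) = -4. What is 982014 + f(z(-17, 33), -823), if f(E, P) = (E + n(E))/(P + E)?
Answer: 812125590/827 ≈ 9.8201e+5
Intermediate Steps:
n(J) = 2*J
f(E, P) = 3*E/(E + P) (f(E, P) = (E + 2*E)/(P + E) = (3*E)/(E + P) = 3*E/(E + P))
982014 + f(z(-17, 33), -823) = 982014 + 3*(-4)/(-4 - 823) = 982014 + 3*(-4)/(-827) = 982014 + 3*(-4)*(-1/827) = 982014 + 12/827 = 812125590/827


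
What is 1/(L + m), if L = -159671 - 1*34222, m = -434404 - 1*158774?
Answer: -1/787071 ≈ -1.2705e-6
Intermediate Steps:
m = -593178 (m = -434404 - 158774 = -593178)
L = -193893 (L = -159671 - 34222 = -193893)
1/(L + m) = 1/(-193893 - 593178) = 1/(-787071) = -1/787071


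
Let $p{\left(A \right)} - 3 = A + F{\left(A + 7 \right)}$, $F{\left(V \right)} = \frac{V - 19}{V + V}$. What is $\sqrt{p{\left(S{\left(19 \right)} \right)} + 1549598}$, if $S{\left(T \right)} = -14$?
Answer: $\frac{\sqrt{75929854}}{7} \approx 1244.8$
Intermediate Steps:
$F{\left(V \right)} = \frac{-19 + V}{2 V}$
$p{\left(A \right)} = 3 + A + \frac{-12 + A}{2 \left(7 + A\right)}$ ($p{\left(A \right)} = 3 + \left(A + \frac{-19 + \left(A + 7\right)}{2 \left(A + 7\right)}\right) = 3 + \left(A + \frac{-19 + \left(7 + A\right)}{2 \left(7 + A\right)}\right) = 3 + \left(A + \frac{-12 + A}{2 \left(7 + A\right)}\right) = 3 + A + \frac{-12 + A}{2 \left(7 + A\right)}$)
$\sqrt{p{\left(S{\left(19 \right)} \right)} + 1549598} = \sqrt{\frac{15 + \left(-14\right)^{2} + \frac{21}{2} \left(-14\right)}{7 - 14} + 1549598} = \sqrt{\frac{15 + 196 - 147}{-7} + 1549598} = \sqrt{\left(- \frac{1}{7}\right) 64 + 1549598} = \sqrt{- \frac{64}{7} + 1549598} = \sqrt{\frac{10847122}{7}} = \frac{\sqrt{75929854}}{7}$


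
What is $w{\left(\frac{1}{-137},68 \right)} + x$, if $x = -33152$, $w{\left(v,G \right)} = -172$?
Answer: $-33324$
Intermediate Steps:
$w{\left(\frac{1}{-137},68 \right)} + x = -172 - 33152 = -33324$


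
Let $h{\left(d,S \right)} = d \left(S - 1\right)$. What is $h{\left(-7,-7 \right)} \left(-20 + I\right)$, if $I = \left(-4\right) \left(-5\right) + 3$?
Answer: $168$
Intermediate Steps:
$h{\left(d,S \right)} = d \left(-1 + S\right)$
$I = 23$ ($I = 20 + 3 = 23$)
$h{\left(-7,-7 \right)} \left(-20 + I\right) = - 7 \left(-1 - 7\right) \left(-20 + 23\right) = \left(-7\right) \left(-8\right) 3 = 56 \cdot 3 = 168$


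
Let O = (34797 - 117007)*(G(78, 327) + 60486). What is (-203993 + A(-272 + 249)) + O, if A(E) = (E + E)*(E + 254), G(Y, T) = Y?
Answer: -4979181059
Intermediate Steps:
A(E) = 2*E*(254 + E) (A(E) = (2*E)*(254 + E) = 2*E*(254 + E))
O = -4978966440 (O = (34797 - 117007)*(78 + 60486) = -82210*60564 = -4978966440)
(-203993 + A(-272 + 249)) + O = (-203993 + 2*(-272 + 249)*(254 + (-272 + 249))) - 4978966440 = (-203993 + 2*(-23)*(254 - 23)) - 4978966440 = (-203993 + 2*(-23)*231) - 4978966440 = (-203993 - 10626) - 4978966440 = -214619 - 4978966440 = -4979181059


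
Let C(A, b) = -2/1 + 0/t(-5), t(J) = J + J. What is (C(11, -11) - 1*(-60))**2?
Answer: 3364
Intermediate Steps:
t(J) = 2*J
C(A, b) = -2 (C(A, b) = -2/1 + 0/((2*(-5))) = -2*1 + 0/(-10) = -2 + 0*(-1/10) = -2 + 0 = -2)
(C(11, -11) - 1*(-60))**2 = (-2 - 1*(-60))**2 = (-2 + 60)**2 = 58**2 = 3364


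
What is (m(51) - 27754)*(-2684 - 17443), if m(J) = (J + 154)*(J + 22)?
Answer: 257404203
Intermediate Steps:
m(J) = (22 + J)*(154 + J) (m(J) = (154 + J)*(22 + J) = (22 + J)*(154 + J))
(m(51) - 27754)*(-2684 - 17443) = ((3388 + 51² + 176*51) - 27754)*(-2684 - 17443) = ((3388 + 2601 + 8976) - 27754)*(-20127) = (14965 - 27754)*(-20127) = -12789*(-20127) = 257404203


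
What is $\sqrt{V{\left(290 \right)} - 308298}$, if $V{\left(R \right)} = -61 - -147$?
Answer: $2 i \sqrt{77053} \approx 555.17 i$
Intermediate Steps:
$V{\left(R \right)} = 86$ ($V{\left(R \right)} = -61 + 147 = 86$)
$\sqrt{V{\left(290 \right)} - 308298} = \sqrt{86 - 308298} = \sqrt{-308212} = 2 i \sqrt{77053}$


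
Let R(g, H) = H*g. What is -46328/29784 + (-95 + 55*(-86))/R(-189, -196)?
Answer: -77495093/45971604 ≈ -1.6857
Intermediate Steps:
-46328/29784 + (-95 + 55*(-86))/R(-189, -196) = -46328/29784 + (-95 + 55*(-86))/((-196*(-189))) = -46328*1/29784 + (-95 - 4730)/37044 = -5791/3723 - 4825*1/37044 = -5791/3723 - 4825/37044 = -77495093/45971604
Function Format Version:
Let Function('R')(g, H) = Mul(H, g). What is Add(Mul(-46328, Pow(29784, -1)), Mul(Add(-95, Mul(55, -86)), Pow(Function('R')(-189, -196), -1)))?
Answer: Rational(-77495093, 45971604) ≈ -1.6857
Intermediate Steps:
Add(Mul(-46328, Pow(29784, -1)), Mul(Add(-95, Mul(55, -86)), Pow(Function('R')(-189, -196), -1))) = Add(Mul(-46328, Pow(29784, -1)), Mul(Add(-95, Mul(55, -86)), Pow(Mul(-196, -189), -1))) = Add(Mul(-46328, Rational(1, 29784)), Mul(Add(-95, -4730), Pow(37044, -1))) = Add(Rational(-5791, 3723), Mul(-4825, Rational(1, 37044))) = Add(Rational(-5791, 3723), Rational(-4825, 37044)) = Rational(-77495093, 45971604)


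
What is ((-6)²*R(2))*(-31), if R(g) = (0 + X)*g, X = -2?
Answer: 4464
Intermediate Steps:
R(g) = -2*g (R(g) = (0 - 2)*g = -2*g)
((-6)²*R(2))*(-31) = ((-6)²*(-2*2))*(-31) = (36*(-4))*(-31) = -144*(-31) = 4464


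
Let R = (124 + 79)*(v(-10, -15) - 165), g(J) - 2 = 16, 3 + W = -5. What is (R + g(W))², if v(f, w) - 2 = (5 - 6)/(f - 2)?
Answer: 157330429201/144 ≈ 1.0926e+9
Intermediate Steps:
W = -8 (W = -3 - 5 = -8)
g(J) = 18 (g(J) = 2 + 16 = 18)
v(f, w) = 2 - 1/(-2 + f) (v(f, w) = 2 + (5 - 6)/(f - 2) = 2 - 1/(-2 + f))
R = -396865/12 (R = (124 + 79)*((-5 + 2*(-10))/(-2 - 10) - 165) = 203*((-5 - 20)/(-12) - 165) = 203*(-1/12*(-25) - 165) = 203*(25/12 - 165) = 203*(-1955/12) = -396865/12 ≈ -33072.)
(R + g(W))² = (-396865/12 + 18)² = (-396649/12)² = 157330429201/144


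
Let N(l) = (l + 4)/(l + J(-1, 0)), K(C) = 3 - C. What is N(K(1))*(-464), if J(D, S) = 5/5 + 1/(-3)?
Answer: -1044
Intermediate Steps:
J(D, S) = ⅔ (J(D, S) = 5*(⅕) + 1*(-⅓) = 1 - ⅓ = ⅔)
N(l) = (4 + l)/(⅔ + l) (N(l) = (l + 4)/(l + ⅔) = (4 + l)/(⅔ + l))
N(K(1))*(-464) = (3*(4 + (3 - 1*1))/(2 + 3*(3 - 1*1)))*(-464) = (3*(4 + (3 - 1))/(2 + 3*(3 - 1)))*(-464) = (3*(4 + 2)/(2 + 3*2))*(-464) = (3*6/(2 + 6))*(-464) = (3*6/8)*(-464) = (3*(⅛)*6)*(-464) = (9/4)*(-464) = -1044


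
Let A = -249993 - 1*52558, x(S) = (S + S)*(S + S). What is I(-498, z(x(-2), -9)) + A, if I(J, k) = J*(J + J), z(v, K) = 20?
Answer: 193457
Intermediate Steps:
x(S) = 4*S² (x(S) = (2*S)*(2*S) = 4*S²)
I(J, k) = 2*J² (I(J, k) = J*(2*J) = 2*J²)
A = -302551 (A = -249993 - 52558 = -302551)
I(-498, z(x(-2), -9)) + A = 2*(-498)² - 302551 = 2*248004 - 302551 = 496008 - 302551 = 193457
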